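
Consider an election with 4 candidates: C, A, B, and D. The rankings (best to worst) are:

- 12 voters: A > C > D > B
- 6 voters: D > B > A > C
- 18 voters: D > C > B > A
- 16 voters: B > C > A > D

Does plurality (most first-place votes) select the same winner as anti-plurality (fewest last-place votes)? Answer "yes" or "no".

Plurality — first-place votes: C 0, A 12, B 16, D 24. Winner: D.
Anti-plurality — last-place votes: C 6, A 18, B 12, D 16. Winner: C.
The two methods disagree.

no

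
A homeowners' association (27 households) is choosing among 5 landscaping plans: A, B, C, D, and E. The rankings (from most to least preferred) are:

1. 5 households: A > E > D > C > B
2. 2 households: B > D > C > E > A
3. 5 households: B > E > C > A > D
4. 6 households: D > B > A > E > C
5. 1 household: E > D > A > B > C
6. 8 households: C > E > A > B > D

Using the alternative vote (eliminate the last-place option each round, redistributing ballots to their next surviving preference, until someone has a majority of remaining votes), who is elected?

Round 1: A 5, B 7, C 8, D 6, E 1. Eliminate E.
Round 2: A 5, B 7, C 8, D 7. Eliminate A.
Round 3: B 7, C 8, D 12. Eliminate B.
Round 4: C 13, D 14. D has a majority.

D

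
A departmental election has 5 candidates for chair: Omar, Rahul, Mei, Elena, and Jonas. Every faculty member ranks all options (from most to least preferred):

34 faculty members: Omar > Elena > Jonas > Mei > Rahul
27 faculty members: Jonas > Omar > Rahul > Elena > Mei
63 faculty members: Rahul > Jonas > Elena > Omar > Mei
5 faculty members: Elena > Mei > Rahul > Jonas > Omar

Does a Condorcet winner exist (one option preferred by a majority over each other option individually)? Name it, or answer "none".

Rahul vs Omar: 68–61 for Rahul.
Rahul vs Mei: 90–39 for Rahul.
Rahul vs Elena: 90–39 for Rahul.
Rahul vs Jonas: 68–61 for Rahul.
Rahul beats every other option head-to-head.

Rahul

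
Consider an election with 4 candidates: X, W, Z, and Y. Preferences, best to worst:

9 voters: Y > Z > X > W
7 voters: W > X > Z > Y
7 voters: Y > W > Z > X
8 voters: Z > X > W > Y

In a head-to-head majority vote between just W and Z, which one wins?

Z

Voters preferring W to Z: 14; preferring Z to W: 17.
Z wins the head-to-head.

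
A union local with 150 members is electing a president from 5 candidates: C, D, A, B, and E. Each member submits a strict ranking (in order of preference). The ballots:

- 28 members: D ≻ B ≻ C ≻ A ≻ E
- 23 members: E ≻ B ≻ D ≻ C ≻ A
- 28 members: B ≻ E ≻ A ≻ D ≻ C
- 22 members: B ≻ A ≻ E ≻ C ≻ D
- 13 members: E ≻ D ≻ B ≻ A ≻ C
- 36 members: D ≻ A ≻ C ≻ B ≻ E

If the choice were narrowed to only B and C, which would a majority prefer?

B

Voters preferring B to C: 114; preferring C to B: 36.
B wins the head-to-head.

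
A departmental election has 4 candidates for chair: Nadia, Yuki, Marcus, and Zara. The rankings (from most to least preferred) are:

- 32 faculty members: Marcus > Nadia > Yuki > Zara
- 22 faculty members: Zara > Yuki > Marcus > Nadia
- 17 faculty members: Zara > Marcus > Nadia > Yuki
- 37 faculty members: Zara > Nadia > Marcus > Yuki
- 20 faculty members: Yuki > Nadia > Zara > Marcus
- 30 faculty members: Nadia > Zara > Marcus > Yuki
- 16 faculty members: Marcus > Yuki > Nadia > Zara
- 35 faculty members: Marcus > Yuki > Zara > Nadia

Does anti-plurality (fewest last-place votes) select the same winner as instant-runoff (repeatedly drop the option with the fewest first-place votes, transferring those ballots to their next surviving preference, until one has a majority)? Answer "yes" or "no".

no

Anti-plurality — last-place votes: Nadia 57, Yuki 84, Marcus 20, Zara 48. Winner: Marcus.
Instant-runoff — R1 Nadia 30, Yuki 20, Marcus 83, Zara 76 (Yuki out); R2 Nadia 50, Marcus 83, Zara 76 (Nadia out); R3 Marcus 83, Zara 126 (Zara winner). Winner: Zara.
The two methods disagree.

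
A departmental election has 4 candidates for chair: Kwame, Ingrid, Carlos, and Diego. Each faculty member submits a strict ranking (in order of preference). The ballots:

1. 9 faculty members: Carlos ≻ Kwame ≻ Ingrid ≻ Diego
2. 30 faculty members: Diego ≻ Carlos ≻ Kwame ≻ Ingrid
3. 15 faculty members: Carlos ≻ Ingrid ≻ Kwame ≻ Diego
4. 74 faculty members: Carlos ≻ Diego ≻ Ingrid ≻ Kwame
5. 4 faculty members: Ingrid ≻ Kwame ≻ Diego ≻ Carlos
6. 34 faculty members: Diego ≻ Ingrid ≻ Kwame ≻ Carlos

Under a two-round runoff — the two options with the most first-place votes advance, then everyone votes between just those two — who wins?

Round 1 first-place votes: Kwame 0, Ingrid 4, Carlos 98, Diego 64.
Carlos and Diego advance.
Runoff: Carlos is preferred to Diego by 98 voters; Diego by 68.
Carlos wins the runoff.

Carlos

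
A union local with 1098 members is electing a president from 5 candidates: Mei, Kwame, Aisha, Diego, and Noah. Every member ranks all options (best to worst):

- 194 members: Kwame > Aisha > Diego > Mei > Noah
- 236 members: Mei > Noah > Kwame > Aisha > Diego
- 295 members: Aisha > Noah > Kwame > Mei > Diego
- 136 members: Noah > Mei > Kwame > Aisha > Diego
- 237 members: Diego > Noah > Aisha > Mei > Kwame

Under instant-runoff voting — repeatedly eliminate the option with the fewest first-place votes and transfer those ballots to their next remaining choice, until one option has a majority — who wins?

Round 1: Mei 236, Kwame 194, Aisha 295, Diego 237, Noah 136. Eliminate Noah.
Round 2: Mei 372, Kwame 194, Aisha 295, Diego 237. Eliminate Kwame.
Round 3: Mei 372, Aisha 489, Diego 237. Eliminate Diego.
Round 4: Mei 372, Aisha 726. Aisha has a majority.

Aisha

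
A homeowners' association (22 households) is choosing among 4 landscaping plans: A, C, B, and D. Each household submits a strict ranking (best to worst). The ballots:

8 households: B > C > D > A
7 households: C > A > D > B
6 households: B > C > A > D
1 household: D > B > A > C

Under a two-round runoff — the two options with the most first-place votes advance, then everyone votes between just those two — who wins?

Round 1 first-place votes: A 0, C 7, B 14, D 1.
B and C advance.
Runoff: B is preferred to C by 15 voters; C by 7.
B wins the runoff.

B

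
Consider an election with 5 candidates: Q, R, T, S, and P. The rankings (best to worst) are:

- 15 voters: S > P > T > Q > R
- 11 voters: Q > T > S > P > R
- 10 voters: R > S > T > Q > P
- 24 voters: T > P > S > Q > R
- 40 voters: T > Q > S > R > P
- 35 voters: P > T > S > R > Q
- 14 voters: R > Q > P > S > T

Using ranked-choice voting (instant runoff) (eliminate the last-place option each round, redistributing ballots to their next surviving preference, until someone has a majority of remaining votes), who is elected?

T

Round 1: Q 11, R 24, T 64, S 15, P 35. Eliminate Q.
Round 2: R 24, T 75, S 15, P 35. T has a majority.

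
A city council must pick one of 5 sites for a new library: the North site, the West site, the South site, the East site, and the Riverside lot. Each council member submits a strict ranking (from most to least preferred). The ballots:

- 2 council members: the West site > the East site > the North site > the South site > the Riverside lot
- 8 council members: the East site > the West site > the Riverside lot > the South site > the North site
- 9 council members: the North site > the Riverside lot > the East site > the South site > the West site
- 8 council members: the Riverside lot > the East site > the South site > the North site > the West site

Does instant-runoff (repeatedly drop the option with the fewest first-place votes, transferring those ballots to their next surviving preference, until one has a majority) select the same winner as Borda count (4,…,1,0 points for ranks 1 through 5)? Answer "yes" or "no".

Instant-runoff — R1 the North site 9, the West site 2, the South site 0, the East site 8, the Riverside lot 8 (the South site out); R2 the North site 9, the West site 2, the East site 8, the Riverside lot 8 (the West site out); R3 the North site 9, the East site 10, the Riverside lot 8 (the Riverside lot out); R4 the North site 9, the East site 18 (the East site winner). Winner: the East site.
Borda — scores: the North site 48, the West site 32, the South site 35, the East site 80, the Riverside lot 75. Winner: the East site.
The two methods agree.

yes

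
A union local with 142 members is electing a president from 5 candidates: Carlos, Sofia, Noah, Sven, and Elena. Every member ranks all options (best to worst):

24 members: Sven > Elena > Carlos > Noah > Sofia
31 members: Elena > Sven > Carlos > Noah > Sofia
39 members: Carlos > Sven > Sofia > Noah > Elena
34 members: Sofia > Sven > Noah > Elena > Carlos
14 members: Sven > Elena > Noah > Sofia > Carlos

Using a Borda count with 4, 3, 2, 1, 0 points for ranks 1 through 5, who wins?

Sven

Carlos: 24·2 + 31·2 + 39·4 + 34·0 + 14·0 = 266
Sofia: 24·0 + 31·0 + 39·2 + 34·4 + 14·1 = 228
Noah: 24·1 + 31·1 + 39·1 + 34·2 + 14·2 = 190
Sven: 24·4 + 31·3 + 39·3 + 34·3 + 14·4 = 464
Elena: 24·3 + 31·4 + 39·0 + 34·1 + 14·3 = 272
Sven has the highest Borda score (464).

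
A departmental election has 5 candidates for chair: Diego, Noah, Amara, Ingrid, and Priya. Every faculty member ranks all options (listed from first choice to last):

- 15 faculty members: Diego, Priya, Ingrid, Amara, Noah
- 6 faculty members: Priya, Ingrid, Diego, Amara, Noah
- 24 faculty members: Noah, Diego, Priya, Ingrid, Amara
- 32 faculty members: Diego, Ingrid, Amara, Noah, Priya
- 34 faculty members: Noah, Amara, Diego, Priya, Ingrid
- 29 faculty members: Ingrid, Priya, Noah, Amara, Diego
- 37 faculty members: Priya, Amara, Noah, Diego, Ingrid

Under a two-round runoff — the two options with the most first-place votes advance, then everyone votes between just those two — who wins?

Noah

Round 1 first-place votes: Diego 47, Noah 58, Amara 0, Ingrid 29, Priya 43.
Noah and Diego advance.
Runoff: Noah is preferred to Diego by 124 voters; Diego by 53.
Noah wins the runoff.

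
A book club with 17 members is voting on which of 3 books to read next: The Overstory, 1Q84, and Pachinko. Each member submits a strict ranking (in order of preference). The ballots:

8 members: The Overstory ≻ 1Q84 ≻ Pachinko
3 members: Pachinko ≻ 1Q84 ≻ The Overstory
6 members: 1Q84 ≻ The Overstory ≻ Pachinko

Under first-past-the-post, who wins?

First-place votes: The Overstory 8, 1Q84 6, Pachinko 3.
The Overstory has the most first-place votes.

The Overstory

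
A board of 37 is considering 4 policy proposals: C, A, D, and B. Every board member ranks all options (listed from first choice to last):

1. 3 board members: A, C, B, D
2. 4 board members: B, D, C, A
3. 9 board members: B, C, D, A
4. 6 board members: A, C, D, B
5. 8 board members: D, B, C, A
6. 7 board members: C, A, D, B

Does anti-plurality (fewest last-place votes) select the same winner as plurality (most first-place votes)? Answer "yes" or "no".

no

Anti-plurality — last-place votes: C 0, A 21, D 3, B 13. Winner: C.
Plurality — first-place votes: C 7, A 9, D 8, B 13. Winner: B.
The two methods disagree.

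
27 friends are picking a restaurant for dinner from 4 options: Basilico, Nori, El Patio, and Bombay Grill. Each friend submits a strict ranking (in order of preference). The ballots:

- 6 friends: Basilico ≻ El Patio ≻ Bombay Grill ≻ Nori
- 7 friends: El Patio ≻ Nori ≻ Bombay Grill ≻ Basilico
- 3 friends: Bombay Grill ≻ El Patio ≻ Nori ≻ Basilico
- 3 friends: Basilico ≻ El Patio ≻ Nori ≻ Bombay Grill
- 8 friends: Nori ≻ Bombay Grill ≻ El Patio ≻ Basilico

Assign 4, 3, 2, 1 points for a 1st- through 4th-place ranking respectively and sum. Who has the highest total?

El Patio

Basilico: 6·4 + 7·1 + 3·1 + 3·4 + 8·1 = 54
Nori: 6·1 + 7·3 + 3·2 + 3·2 + 8·4 = 71
El Patio: 6·3 + 7·4 + 3·3 + 3·3 + 8·2 = 80
Bombay Grill: 6·2 + 7·2 + 3·4 + 3·1 + 8·3 = 65
El Patio has the highest Borda score (80).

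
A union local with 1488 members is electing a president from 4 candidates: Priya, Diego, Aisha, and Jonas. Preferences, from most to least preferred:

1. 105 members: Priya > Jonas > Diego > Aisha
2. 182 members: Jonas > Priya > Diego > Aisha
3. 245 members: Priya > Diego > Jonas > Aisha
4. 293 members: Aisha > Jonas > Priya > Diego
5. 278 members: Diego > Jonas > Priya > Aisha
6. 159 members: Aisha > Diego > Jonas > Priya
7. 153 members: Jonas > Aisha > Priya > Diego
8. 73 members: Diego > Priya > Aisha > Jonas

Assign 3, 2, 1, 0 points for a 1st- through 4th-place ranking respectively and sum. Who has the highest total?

Priya: 105·3 + 182·2 + 245·3 + 293·1 + 278·1 + 159·0 + 153·1 + 73·2 = 2284
Diego: 105·1 + 182·1 + 245·2 + 293·0 + 278·3 + 159·2 + 153·0 + 73·3 = 2148
Aisha: 105·0 + 182·0 + 245·0 + 293·3 + 278·0 + 159·3 + 153·2 + 73·1 = 1735
Jonas: 105·2 + 182·3 + 245·1 + 293·2 + 278·2 + 159·1 + 153·3 + 73·0 = 2761
Jonas has the highest Borda score (2761).

Jonas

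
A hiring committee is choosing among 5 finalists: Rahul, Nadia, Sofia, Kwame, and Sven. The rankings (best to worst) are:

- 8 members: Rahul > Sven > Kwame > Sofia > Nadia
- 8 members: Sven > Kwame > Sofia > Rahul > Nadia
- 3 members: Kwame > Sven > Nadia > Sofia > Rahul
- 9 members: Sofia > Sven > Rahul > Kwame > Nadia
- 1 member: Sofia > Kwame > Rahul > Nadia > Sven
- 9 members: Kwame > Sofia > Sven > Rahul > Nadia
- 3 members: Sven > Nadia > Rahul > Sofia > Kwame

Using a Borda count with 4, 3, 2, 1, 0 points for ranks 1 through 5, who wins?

Sven

Rahul: 8·4 + 8·1 + 3·0 + 9·2 + 1·2 + 9·1 + 3·2 = 75
Nadia: 8·0 + 8·0 + 3·2 + 9·0 + 1·1 + 9·0 + 3·3 = 16
Sofia: 8·1 + 8·2 + 3·1 + 9·4 + 1·4 + 9·3 + 3·1 = 97
Kwame: 8·2 + 8·3 + 3·4 + 9·1 + 1·3 + 9·4 + 3·0 = 100
Sven: 8·3 + 8·4 + 3·3 + 9·3 + 1·0 + 9·2 + 3·4 = 122
Sven has the highest Borda score (122).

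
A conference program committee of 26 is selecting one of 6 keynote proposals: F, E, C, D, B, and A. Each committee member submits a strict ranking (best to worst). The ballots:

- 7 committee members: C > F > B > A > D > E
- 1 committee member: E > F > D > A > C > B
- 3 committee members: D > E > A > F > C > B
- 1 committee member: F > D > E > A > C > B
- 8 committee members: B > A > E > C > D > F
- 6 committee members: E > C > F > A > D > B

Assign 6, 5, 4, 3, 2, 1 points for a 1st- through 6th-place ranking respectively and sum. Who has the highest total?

C

F: 7·5 + 1·5 + 3·3 + 1·6 + 8·1 + 6·4 = 87
E: 7·1 + 1·6 + 3·5 + 1·4 + 8·4 + 6·6 = 100
C: 7·6 + 1·2 + 3·2 + 1·2 + 8·3 + 6·5 = 106
D: 7·2 + 1·4 + 3·6 + 1·5 + 8·2 + 6·2 = 69
B: 7·4 + 1·1 + 3·1 + 1·1 + 8·6 + 6·1 = 87
A: 7·3 + 1·3 + 3·4 + 1·3 + 8·5 + 6·3 = 97
C has the highest Borda score (106).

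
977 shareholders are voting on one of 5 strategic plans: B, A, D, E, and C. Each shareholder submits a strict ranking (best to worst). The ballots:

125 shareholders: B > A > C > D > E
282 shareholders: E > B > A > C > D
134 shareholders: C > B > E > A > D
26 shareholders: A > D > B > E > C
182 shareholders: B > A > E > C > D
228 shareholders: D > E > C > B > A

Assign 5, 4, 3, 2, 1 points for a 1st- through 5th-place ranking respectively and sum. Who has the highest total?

B: 125·5 + 282·4 + 134·4 + 26·3 + 182·5 + 228·2 = 3733
A: 125·4 + 282·3 + 134·2 + 26·5 + 182·4 + 228·1 = 2700
D: 125·2 + 282·1 + 134·1 + 26·4 + 182·1 + 228·5 = 2092
E: 125·1 + 282·5 + 134·3 + 26·2 + 182·3 + 228·4 = 3447
C: 125·3 + 282·2 + 134·5 + 26·1 + 182·2 + 228·3 = 2683
B has the highest Borda score (3733).

B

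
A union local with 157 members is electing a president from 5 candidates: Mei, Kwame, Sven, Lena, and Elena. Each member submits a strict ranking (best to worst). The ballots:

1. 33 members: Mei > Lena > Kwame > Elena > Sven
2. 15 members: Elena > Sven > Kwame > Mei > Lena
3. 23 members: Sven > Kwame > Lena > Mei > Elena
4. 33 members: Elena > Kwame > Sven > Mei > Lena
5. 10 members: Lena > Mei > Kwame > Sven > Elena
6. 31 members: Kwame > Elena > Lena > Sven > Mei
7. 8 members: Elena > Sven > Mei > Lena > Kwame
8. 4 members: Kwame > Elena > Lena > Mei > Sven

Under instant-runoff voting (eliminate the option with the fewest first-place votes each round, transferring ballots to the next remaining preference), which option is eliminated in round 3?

Round 1: Mei 33, Kwame 35, Sven 23, Lena 10, Elena 56. Eliminate Lena.
Round 2: Mei 43, Kwame 35, Sven 23, Elena 56. Eliminate Sven.
Round 3: Mei 43, Kwame 58, Elena 56. Eliminate Mei.

Mei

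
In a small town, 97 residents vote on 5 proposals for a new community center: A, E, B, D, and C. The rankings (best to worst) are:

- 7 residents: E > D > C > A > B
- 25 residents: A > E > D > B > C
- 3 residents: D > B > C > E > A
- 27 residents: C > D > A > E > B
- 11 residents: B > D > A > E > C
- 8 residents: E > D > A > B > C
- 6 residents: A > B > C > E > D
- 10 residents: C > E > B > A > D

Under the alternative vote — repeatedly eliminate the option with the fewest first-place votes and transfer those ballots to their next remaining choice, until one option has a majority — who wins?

Round 1: A 31, E 15, B 11, D 3, C 37. Eliminate D.
Round 2: A 31, E 15, B 14, C 37. Eliminate B.
Round 3: A 42, E 15, C 40. Eliminate E.
Round 4: A 50, C 47. A has a majority.

A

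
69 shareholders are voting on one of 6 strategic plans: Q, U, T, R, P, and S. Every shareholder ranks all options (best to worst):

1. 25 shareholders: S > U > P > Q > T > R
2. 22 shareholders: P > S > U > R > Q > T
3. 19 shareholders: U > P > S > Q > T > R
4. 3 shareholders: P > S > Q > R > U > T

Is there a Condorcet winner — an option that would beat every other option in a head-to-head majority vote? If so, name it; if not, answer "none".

none

Checking pairwise contests:
U beats Q 66–3.
S beats U 50–19.
Q beats T 69–0.
Q beats R 47–22.
U beats P 44–25.
P beats S 44–25.
Every option loses at least one head-to-head, so there is no Condorcet winner.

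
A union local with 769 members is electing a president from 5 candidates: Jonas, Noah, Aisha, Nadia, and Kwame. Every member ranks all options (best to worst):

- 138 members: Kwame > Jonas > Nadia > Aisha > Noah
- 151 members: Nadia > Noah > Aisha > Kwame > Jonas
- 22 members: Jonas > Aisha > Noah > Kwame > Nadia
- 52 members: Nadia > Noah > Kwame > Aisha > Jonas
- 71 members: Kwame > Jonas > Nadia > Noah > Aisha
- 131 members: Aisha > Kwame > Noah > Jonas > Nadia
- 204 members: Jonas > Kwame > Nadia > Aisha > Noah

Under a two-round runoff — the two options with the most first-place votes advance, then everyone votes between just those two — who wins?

Kwame

Round 1 first-place votes: Jonas 226, Noah 0, Aisha 131, Nadia 203, Kwame 209.
Jonas and Kwame advance.
Runoff: Jonas is preferred to Kwame by 226 voters; Kwame by 543.
Kwame wins the runoff.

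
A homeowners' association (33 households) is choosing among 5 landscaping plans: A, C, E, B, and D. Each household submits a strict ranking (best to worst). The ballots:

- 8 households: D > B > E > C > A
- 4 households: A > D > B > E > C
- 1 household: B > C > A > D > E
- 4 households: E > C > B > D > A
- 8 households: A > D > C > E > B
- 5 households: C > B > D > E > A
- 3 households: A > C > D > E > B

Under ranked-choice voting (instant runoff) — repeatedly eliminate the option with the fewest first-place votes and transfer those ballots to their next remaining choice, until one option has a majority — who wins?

C

Round 1: A 15, C 5, E 4, B 1, D 8. Eliminate B.
Round 2: A 15, C 6, E 4, D 8. Eliminate E.
Round 3: A 15, C 10, D 8. Eliminate D.
Round 4: A 15, C 18. C has a majority.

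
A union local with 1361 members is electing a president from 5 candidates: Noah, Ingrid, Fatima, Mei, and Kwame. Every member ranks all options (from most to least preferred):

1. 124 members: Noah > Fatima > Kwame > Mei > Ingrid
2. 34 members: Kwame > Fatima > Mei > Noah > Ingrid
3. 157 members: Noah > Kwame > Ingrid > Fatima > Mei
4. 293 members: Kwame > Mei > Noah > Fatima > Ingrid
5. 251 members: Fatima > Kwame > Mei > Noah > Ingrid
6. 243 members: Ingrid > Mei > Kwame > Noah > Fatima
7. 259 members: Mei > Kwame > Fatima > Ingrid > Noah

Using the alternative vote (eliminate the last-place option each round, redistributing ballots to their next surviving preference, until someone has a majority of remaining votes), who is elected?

Kwame

Round 1: Noah 281, Ingrid 243, Fatima 251, Mei 259, Kwame 327. Eliminate Ingrid.
Round 2: Noah 281, Fatima 251, Mei 502, Kwame 327. Eliminate Fatima.
Round 3: Noah 281, Mei 502, Kwame 578. Eliminate Noah.
Round 4: Mei 502, Kwame 859. Kwame has a majority.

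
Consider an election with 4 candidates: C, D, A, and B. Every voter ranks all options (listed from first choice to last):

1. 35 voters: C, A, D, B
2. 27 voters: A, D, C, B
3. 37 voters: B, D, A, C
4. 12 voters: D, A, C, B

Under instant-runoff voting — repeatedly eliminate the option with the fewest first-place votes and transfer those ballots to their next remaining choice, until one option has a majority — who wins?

A

Round 1: C 35, D 12, A 27, B 37. Eliminate D.
Round 2: C 35, A 39, B 37. Eliminate C.
Round 3: A 74, B 37. A has a majority.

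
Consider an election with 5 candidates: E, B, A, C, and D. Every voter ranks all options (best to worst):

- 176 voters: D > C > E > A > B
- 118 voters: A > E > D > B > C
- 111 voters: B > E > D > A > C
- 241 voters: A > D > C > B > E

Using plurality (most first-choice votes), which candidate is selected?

First-place votes: E 0, B 111, A 359, C 0, D 176.
A has the most first-place votes.

A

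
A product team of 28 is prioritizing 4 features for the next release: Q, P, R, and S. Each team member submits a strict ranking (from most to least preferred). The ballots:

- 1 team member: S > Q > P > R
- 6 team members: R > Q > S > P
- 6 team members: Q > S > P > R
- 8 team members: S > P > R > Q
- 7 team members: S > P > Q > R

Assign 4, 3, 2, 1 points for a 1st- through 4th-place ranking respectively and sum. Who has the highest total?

S

Q: 1·3 + 6·3 + 6·4 + 8·1 + 7·2 = 67
P: 1·2 + 6·1 + 6·2 + 8·3 + 7·3 = 65
R: 1·1 + 6·4 + 6·1 + 8·2 + 7·1 = 54
S: 1·4 + 6·2 + 6·3 + 8·4 + 7·4 = 94
S has the highest Borda score (94).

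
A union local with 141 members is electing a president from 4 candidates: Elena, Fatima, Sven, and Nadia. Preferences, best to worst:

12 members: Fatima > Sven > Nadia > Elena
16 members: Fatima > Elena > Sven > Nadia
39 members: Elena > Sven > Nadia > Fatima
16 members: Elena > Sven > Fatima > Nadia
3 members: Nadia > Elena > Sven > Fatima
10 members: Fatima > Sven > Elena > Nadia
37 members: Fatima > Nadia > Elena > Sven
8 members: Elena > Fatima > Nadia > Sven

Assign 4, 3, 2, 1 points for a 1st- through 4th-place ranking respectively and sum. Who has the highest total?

Elena

Elena: 12·1 + 16·3 + 39·4 + 16·4 + 3·3 + 10·2 + 37·2 + 8·4 = 415
Fatima: 12·4 + 16·4 + 39·1 + 16·2 + 3·1 + 10·4 + 37·4 + 8·3 = 398
Sven: 12·3 + 16·2 + 39·3 + 16·3 + 3·2 + 10·3 + 37·1 + 8·1 = 314
Nadia: 12·2 + 16·1 + 39·2 + 16·1 + 3·4 + 10·1 + 37·3 + 8·2 = 283
Elena has the highest Borda score (415).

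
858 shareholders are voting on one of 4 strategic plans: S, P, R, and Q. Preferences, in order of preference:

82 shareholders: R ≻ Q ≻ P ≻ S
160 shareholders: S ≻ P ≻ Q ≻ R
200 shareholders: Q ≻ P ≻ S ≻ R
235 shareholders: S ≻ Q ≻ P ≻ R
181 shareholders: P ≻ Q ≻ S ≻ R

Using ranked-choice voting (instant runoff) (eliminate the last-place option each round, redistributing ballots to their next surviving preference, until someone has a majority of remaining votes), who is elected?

Round 1: S 395, P 181, R 82, Q 200. Eliminate R.
Round 2: S 395, P 181, Q 282. Eliminate P.
Round 3: S 395, Q 463. Q has a majority.

Q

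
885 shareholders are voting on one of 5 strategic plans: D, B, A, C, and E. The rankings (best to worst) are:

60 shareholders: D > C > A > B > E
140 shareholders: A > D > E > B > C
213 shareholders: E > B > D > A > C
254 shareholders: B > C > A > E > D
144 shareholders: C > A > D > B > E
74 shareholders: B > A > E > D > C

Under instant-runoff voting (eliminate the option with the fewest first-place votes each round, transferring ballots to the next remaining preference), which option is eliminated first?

Round 1: D 60, B 328, A 140, C 144, E 213. Eliminate D.

D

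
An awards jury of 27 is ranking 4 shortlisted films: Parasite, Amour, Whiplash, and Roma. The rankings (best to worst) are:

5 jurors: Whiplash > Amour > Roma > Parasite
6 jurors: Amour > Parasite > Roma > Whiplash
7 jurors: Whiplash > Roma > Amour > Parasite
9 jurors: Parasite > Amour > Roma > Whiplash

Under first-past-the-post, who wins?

First-place votes: Parasite 9, Amour 6, Whiplash 12, Roma 0.
Whiplash has the most first-place votes.

Whiplash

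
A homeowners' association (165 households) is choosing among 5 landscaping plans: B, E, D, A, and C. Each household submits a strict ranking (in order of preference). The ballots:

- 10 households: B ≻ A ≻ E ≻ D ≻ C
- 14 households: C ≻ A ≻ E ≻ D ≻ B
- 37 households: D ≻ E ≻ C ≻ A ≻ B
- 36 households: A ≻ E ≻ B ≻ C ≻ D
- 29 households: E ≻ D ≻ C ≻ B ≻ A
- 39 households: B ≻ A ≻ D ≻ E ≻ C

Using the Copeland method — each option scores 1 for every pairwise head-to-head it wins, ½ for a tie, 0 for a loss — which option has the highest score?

A

B: beats D and C; loses to E and A → score 2.
E: beats B, D, and C; loses to A → score 3.
D: beats C; loses to B, E, and A → score 1.
A: beats B, E, D, and C → score 4.
C: loses to B, E, D, and A → score 0.
A has the best pairwise record.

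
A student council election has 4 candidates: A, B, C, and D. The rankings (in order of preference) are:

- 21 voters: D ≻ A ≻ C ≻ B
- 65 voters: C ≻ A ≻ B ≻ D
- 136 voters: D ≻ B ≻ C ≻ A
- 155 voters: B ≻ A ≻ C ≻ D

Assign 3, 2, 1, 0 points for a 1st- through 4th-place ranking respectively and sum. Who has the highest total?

A: 21·2 + 65·2 + 136·0 + 155·2 = 482
B: 21·0 + 65·1 + 136·2 + 155·3 = 802
C: 21·1 + 65·3 + 136·1 + 155·1 = 507
D: 21·3 + 65·0 + 136·3 + 155·0 = 471
B has the highest Borda score (802).

B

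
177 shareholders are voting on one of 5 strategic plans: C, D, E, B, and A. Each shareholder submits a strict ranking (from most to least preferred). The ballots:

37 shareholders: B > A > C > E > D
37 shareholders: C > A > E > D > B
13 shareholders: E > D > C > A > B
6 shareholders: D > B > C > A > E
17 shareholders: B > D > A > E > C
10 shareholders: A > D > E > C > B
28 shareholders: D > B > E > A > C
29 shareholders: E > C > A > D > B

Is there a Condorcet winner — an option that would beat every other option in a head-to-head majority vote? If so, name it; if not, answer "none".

A

A vs C: 92–85 for A.
A vs D: 113–64 for A.
A vs E: 107–70 for A.
A vs B: 89–88 for A.
A beats every other option head-to-head.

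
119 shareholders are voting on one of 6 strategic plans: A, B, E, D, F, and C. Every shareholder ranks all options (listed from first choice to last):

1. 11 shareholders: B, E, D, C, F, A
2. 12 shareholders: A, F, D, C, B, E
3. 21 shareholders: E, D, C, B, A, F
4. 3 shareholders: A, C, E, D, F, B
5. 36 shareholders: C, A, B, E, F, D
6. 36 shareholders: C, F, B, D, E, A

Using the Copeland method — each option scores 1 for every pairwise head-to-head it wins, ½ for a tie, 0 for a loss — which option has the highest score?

A: beats F; loses to B, E, D, and C → score 1.
B: beats A, E, D, and F; loses to C → score 4.
E: beats A, D, and F; loses to B and C → score 3.
D: beats A; loses to B, E, F, and C → score 1.
F: beats D; loses to A, B, E, and C → score 1.
C: beats A, B, E, D, and F → score 5.
C has the best pairwise record.

C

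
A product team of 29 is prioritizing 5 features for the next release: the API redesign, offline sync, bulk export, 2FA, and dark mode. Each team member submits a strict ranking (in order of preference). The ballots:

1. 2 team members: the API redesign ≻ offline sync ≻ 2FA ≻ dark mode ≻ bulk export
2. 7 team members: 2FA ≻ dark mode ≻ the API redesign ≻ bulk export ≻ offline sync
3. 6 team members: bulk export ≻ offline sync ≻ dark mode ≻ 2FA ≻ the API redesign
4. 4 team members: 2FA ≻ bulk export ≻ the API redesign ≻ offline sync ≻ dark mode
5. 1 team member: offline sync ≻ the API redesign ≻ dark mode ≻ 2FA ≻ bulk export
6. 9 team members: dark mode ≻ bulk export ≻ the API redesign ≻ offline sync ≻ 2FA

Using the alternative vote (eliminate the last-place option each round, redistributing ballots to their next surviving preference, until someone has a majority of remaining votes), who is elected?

dark mode

Round 1: the API redesign 2, offline sync 1, bulk export 6, 2FA 11, dark mode 9. Eliminate offline sync.
Round 2: the API redesign 3, bulk export 6, 2FA 11, dark mode 9. Eliminate the API redesign.
Round 3: bulk export 6, 2FA 13, dark mode 10. Eliminate bulk export.
Round 4: 2FA 13, dark mode 16. Dark mode has a majority.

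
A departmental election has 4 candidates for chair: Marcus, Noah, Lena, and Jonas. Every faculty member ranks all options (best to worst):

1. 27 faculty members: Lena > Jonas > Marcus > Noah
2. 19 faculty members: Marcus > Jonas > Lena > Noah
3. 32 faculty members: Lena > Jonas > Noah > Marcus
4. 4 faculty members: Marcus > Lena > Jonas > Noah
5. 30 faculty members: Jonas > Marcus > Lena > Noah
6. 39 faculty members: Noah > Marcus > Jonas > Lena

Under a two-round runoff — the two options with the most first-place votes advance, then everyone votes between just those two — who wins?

Round 1 first-place votes: Marcus 23, Noah 39, Lena 59, Jonas 30.
Lena and Noah advance.
Runoff: Lena is preferred to Noah by 112 voters; Noah by 39.
Lena wins the runoff.

Lena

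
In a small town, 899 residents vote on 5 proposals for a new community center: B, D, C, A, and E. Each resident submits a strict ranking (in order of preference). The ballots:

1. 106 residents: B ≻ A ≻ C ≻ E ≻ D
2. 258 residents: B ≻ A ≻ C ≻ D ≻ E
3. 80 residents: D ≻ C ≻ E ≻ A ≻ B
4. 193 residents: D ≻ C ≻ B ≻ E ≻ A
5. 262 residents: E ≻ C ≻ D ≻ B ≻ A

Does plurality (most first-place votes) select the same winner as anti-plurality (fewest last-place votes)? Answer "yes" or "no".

Plurality — first-place votes: B 364, D 273, C 0, A 0, E 262. Winner: B.
Anti-plurality — last-place votes: B 80, D 106, C 0, A 455, E 258. Winner: C.
The two methods disagree.

no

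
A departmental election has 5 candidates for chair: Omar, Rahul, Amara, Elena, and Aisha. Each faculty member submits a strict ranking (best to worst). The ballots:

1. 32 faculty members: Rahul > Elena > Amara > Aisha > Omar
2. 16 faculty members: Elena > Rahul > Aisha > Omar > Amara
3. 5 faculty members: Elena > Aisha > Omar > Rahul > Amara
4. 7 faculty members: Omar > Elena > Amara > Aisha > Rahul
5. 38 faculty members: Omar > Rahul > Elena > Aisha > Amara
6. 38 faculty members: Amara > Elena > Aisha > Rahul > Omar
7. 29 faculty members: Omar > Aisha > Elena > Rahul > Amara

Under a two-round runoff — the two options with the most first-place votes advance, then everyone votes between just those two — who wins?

Round 1 first-place votes: Omar 74, Rahul 32, Amara 38, Elena 21, Aisha 0.
Omar and Amara advance.
Runoff: Omar is preferred to Amara by 95 voters; Amara by 70.
Omar wins the runoff.

Omar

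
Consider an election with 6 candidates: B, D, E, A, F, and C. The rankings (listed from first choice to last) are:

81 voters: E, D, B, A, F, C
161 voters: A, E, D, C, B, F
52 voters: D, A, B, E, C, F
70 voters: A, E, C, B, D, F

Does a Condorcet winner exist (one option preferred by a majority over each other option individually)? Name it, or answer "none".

A vs B: 283–81 for A.
A vs D: 231–133 for A.
A vs E: 283–81 for A.
A vs F: 364–0 for A.
A vs C: 364–0 for A.
A beats every other option head-to-head.

A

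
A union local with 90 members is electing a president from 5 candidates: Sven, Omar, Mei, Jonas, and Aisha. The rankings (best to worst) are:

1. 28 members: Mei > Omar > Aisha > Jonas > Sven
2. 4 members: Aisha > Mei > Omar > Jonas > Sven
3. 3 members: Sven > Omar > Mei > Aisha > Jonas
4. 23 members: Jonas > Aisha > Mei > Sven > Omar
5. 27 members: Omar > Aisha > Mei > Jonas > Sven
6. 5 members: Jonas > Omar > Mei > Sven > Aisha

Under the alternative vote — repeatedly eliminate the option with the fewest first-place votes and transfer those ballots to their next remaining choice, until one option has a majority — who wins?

Round 1: Sven 3, Omar 27, Mei 28, Jonas 28, Aisha 4. Eliminate Sven.
Round 2: Omar 30, Mei 28, Jonas 28, Aisha 4. Eliminate Aisha.
Round 3: Omar 30, Mei 32, Jonas 28. Eliminate Jonas.
Round 4: Omar 35, Mei 55. Mei has a majority.

Mei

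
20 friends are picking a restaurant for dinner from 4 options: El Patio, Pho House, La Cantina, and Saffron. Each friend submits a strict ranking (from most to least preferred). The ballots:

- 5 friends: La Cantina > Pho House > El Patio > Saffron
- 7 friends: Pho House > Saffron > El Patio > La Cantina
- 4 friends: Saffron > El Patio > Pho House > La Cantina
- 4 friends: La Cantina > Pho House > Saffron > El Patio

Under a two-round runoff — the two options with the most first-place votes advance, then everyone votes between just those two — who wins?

Pho House

Round 1 first-place votes: El Patio 0, Pho House 7, La Cantina 9, Saffron 4.
La Cantina and Pho House advance.
Runoff: La Cantina is preferred to Pho House by 9 voters; Pho House by 11.
Pho House wins the runoff.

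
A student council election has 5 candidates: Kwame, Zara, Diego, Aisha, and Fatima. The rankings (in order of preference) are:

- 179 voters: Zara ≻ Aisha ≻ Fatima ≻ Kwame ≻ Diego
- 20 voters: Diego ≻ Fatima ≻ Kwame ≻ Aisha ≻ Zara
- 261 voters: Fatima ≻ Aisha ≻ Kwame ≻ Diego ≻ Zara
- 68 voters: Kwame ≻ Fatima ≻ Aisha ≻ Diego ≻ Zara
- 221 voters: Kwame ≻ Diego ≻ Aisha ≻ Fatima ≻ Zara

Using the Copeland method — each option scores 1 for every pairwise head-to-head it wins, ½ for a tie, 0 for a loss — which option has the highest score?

Kwame: beats Zara and Diego; loses to Aisha and Fatima → score 2.
Zara: loses to Kwame, Diego, Aisha, and Fatima → score 0.
Diego: beats Zara; loses to Kwame, Aisha, and Fatima → score 1.
Aisha: beats Kwame, Zara, Diego, and Fatima → score 4.
Fatima: beats Kwame, Zara, and Diego; loses to Aisha → score 3.
Aisha has the best pairwise record.

Aisha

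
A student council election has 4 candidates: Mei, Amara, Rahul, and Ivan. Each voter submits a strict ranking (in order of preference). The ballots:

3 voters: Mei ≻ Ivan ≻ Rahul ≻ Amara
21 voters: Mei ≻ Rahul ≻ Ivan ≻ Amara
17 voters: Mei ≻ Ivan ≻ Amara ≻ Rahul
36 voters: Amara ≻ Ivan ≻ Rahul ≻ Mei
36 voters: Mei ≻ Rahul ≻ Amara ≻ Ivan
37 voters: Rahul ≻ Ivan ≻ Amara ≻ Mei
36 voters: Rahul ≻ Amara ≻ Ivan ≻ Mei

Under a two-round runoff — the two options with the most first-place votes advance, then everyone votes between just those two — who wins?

Round 1 first-place votes: Mei 77, Amara 36, Rahul 73, Ivan 0.
Mei and Rahul advance.
Runoff: Mei is preferred to Rahul by 77 voters; Rahul by 109.
Rahul wins the runoff.

Rahul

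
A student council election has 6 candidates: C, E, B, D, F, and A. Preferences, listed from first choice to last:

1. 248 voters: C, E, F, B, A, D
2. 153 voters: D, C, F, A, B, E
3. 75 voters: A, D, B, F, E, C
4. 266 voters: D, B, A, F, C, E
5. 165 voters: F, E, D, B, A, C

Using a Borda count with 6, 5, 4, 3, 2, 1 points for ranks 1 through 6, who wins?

C: 248·6 + 153·5 + 75·1 + 266·2 + 165·1 = 3025
E: 248·5 + 153·1 + 75·2 + 266·1 + 165·5 = 2634
B: 248·3 + 153·2 + 75·4 + 266·5 + 165·3 = 3175
D: 248·1 + 153·6 + 75·5 + 266·6 + 165·4 = 3797
F: 248·4 + 153·4 + 75·3 + 266·3 + 165·6 = 3617
A: 248·2 + 153·3 + 75·6 + 266·4 + 165·2 = 2799
D has the highest Borda score (3797).

D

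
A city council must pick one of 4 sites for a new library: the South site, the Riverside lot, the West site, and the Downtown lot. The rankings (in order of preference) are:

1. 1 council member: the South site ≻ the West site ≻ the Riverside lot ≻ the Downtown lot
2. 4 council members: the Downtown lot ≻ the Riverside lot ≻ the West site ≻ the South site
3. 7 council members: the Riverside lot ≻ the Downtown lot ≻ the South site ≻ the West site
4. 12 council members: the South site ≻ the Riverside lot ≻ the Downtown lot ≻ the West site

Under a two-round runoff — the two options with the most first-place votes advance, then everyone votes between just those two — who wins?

the South site

Round 1 first-place votes: the South site 13, the Riverside lot 7, the West site 0, the Downtown lot 4.
the South site and the Riverside lot advance.
Runoff: the South site is preferred to the Riverside lot by 13 voters; the Riverside lot by 11.
the South site wins the runoff.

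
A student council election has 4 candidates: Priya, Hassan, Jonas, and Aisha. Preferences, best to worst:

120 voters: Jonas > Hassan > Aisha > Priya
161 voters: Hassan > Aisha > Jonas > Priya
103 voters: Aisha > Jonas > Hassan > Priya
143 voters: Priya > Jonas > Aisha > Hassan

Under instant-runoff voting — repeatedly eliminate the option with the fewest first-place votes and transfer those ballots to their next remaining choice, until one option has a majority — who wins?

Round 1: Priya 143, Hassan 161, Jonas 120, Aisha 103. Eliminate Aisha.
Round 2: Priya 143, Hassan 161, Jonas 223. Eliminate Priya.
Round 3: Hassan 161, Jonas 366. Jonas has a majority.

Jonas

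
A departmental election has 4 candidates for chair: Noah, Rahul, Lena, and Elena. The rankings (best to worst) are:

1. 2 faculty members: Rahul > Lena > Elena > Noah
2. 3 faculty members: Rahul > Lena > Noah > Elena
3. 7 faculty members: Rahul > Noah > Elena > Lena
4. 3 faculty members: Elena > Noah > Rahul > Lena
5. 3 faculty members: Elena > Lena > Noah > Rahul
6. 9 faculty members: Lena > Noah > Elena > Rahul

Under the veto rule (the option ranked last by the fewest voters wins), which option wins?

Noah

Last-place votes: Noah 2, Rahul 12, Lena 10, Elena 3.
Noah is ranked last by the fewest voters, so Noah wins.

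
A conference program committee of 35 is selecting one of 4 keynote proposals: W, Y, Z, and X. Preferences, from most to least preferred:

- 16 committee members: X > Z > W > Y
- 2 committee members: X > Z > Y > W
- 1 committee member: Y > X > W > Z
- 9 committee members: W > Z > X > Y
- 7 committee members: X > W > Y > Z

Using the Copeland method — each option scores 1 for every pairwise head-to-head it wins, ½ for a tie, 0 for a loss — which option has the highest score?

X

W: beats Y; loses to Z and X → score 1.
Y: loses to W, Z, and X → score 0.
Z: beats W and Y; loses to X → score 2.
X: beats W, Y, and Z → score 3.
X has the best pairwise record.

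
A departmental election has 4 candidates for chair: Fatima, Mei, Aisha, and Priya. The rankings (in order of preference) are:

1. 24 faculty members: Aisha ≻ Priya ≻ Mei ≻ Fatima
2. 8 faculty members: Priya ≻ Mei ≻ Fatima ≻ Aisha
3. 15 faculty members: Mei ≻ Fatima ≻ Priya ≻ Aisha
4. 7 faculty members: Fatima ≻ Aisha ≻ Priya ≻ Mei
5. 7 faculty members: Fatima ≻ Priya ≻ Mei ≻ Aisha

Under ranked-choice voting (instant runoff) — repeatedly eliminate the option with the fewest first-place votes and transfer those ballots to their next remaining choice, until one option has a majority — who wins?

Round 1: Fatima 14, Mei 15, Aisha 24, Priya 8. Eliminate Priya.
Round 2: Fatima 14, Mei 23, Aisha 24. Eliminate Fatima.
Round 3: Mei 30, Aisha 31. Aisha has a majority.

Aisha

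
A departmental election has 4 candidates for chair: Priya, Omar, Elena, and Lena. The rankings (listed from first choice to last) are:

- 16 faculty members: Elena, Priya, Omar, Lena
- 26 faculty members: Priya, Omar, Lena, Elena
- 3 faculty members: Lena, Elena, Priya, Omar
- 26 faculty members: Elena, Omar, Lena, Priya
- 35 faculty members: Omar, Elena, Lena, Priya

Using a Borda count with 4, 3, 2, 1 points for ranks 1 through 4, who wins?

Omar

Priya: 16·3 + 26·4 + 3·2 + 26·1 + 35·1 = 219
Omar: 16·2 + 26·3 + 3·1 + 26·3 + 35·4 = 331
Elena: 16·4 + 26·1 + 3·3 + 26·4 + 35·3 = 308
Lena: 16·1 + 26·2 + 3·4 + 26·2 + 35·2 = 202
Omar has the highest Borda score (331).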